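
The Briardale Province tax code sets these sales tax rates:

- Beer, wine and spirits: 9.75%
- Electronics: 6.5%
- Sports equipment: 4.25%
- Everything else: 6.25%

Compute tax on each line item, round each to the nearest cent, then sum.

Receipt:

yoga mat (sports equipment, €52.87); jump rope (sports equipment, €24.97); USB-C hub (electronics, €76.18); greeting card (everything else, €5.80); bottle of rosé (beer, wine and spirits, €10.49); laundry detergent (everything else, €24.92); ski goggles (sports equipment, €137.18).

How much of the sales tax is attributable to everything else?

Greeting card €5.80: everything else → 6.25% → €0.36
Laundry detergent €24.92: everything else → 6.25% → €1.56
Tax on everything else = €0.36 + €1.56 = €1.92

€1.92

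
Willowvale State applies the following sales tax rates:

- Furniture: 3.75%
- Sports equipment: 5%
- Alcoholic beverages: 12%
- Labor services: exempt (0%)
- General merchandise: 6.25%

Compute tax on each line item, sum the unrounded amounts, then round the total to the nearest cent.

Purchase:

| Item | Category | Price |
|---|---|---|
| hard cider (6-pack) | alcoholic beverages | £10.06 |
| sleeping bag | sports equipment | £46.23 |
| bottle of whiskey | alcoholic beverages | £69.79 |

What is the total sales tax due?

Hard cider (6-pack) £10.06: alcoholic beverages → 12% → £1.2072
Sleeping bag £46.23: sports equipment → 5% → £2.3115
Bottle of whiskey £69.79: alcoholic beverages → 12% → £8.3748
Unrounded tax sum = £11.8935 → £11.89

£11.89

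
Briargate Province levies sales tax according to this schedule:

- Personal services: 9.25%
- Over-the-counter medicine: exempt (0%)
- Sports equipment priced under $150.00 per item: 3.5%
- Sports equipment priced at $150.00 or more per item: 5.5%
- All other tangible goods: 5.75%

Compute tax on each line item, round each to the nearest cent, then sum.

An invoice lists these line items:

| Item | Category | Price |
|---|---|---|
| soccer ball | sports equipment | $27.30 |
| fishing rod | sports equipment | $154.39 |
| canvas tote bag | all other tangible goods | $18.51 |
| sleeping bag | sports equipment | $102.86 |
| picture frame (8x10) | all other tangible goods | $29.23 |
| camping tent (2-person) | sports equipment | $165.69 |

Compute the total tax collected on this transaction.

$24.90

Soccer ball $27.30: sports equipment, under $150.00 → 3.5% → $0.96
Fishing rod $154.39: sports equipment, $150.00 or more → 5.5% → $8.49
Canvas tote bag $18.51: all other tangible goods → 5.75% → $1.06
Sleeping bag $102.86: sports equipment, under $150.00 → 3.5% → $3.60
Picture frame (8x10) $29.23: all other tangible goods → 5.75% → $1.68
Camping tent (2-person) $165.69: sports equipment, $150.00 or more → 5.5% → $9.11
Total tax = $0.96 + $8.49 + $1.06 + $3.60 + $1.68 + $9.11 = $24.90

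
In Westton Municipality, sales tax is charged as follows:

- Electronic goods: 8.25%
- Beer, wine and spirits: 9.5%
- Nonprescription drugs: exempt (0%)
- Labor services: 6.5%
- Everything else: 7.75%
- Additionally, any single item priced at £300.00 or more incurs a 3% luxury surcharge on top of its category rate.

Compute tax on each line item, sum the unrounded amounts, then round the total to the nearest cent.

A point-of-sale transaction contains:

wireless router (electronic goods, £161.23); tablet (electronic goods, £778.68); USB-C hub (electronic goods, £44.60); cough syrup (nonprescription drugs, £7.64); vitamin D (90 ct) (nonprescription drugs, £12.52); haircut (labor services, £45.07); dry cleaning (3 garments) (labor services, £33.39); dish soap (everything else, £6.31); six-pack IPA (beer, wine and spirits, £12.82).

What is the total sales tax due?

Wireless router £161.23: electronic goods → 8.25% → £13.301475
Tablet £778.68: electronic goods → 8.25% + 3% surcharge = 11.25% → £87.6015
USB-C hub £44.60: electronic goods → 8.25% → £3.6795
Cough syrup £7.64: nonprescription drugs → 0% → £0.00
Vitamin D (90 ct) £12.52: nonprescription drugs → 0% → £0.00
Haircut £45.07: labor services → 6.5% → £2.92955
Dry cleaning (3 garments) £33.39: labor services → 6.5% → £2.17035
Dish soap £6.31: everything else → 7.75% → £0.489025
Six-pack IPA £12.82: beer, wine and spirits → 9.5% → £1.2179
Unrounded tax sum = £111.3893 → £111.39

£111.39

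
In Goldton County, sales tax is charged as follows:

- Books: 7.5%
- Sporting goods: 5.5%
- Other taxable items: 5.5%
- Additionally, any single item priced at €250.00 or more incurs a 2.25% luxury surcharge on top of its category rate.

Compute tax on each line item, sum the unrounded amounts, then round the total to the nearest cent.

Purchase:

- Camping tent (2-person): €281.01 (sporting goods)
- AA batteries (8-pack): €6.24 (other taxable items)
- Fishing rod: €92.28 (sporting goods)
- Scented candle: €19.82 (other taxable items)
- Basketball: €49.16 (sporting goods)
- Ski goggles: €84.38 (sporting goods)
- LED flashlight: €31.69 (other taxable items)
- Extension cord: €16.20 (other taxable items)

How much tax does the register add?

Camping tent (2-person) €281.01: sporting goods → 5.5% + 2.25% surcharge = 7.75% → €21.778275
AA batteries (8-pack) €6.24: other taxable items → 5.5% → €0.3432
Fishing rod €92.28: sporting goods → 5.5% → €5.0754
Scented candle €19.82: other taxable items → 5.5% → €1.0901
Basketball €49.16: sporting goods → 5.5% → €2.7038
Ski goggles €84.38: sporting goods → 5.5% → €4.6409
LED flashlight €31.69: other taxable items → 5.5% → €1.74295
Extension cord €16.20: other taxable items → 5.5% → €0.891
Unrounded tax sum = €38.265625 → €38.27

€38.27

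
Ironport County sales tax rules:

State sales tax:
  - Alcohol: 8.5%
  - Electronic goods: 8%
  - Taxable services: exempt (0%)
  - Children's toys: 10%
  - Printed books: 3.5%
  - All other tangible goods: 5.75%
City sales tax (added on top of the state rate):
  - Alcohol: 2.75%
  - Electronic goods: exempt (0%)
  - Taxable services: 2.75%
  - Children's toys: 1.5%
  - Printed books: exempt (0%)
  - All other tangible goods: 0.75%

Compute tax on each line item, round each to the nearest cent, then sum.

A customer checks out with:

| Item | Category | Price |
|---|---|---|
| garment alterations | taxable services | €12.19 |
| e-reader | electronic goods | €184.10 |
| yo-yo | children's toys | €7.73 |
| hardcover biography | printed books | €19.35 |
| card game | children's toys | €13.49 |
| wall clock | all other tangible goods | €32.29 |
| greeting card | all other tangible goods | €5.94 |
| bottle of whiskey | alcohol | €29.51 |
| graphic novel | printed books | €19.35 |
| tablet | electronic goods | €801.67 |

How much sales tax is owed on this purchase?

Garment alterations €12.19: taxable services → 0% + 2.75% city = 2.75% → €0.34
E-reader €184.10: electronic goods → 8% + 0% city = 8% → €14.73
Yo-yo €7.73: children's toys → 10% + 1.5% city = 11.5% → €0.89
Hardcover biography €19.35: printed books → 3.5% + 0% city = 3.5% → €0.68
Card game €13.49: children's toys → 10% + 1.5% city = 11.5% → €1.55
Wall clock €32.29: all other tangible goods → 5.75% + 0.75% city = 6.5% → €2.10
Greeting card €5.94: all other tangible goods → 5.75% + 0.75% city = 6.5% → €0.39
Bottle of whiskey €29.51: alcohol → 8.5% + 2.75% city = 11.25% → €3.32
Graphic novel €19.35: printed books → 3.5% + 0% city = 3.5% → €0.68
Tablet €801.67: electronic goods → 8% + 0% city = 8% → €64.13
Total tax = €0.34 + €14.73 + €0.89 + €0.68 + €1.55 + €2.10 + €0.39 + €3.32 + €0.68 + €64.13 = €88.81

€88.81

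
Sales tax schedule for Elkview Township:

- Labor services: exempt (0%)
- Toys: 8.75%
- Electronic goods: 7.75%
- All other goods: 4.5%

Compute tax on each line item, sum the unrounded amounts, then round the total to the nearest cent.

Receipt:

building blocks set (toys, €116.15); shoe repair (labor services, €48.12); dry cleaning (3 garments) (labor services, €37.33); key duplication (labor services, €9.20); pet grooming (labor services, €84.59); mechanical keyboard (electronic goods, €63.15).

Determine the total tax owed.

€15.06

Building blocks set €116.15: toys → 8.75% → €10.163125
Shoe repair €48.12: labor services → 0% → €0.00
Dry cleaning (3 garments) €37.33: labor services → 0% → €0.00
Key duplication €9.20: labor services → 0% → €0.00
Pet grooming €84.59: labor services → 0% → €0.00
Mechanical keyboard €63.15: electronic goods → 7.75% → €4.894125
Unrounded tax sum = €15.05725 → €15.06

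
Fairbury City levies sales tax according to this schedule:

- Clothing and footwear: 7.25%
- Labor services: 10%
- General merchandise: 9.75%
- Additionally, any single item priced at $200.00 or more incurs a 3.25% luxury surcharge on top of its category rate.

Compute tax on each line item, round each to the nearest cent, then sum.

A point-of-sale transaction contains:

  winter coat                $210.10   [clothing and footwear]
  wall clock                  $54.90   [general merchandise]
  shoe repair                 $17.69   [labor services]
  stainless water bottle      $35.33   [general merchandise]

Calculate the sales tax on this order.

Winter coat $210.10: clothing and footwear → 7.25% + 3.25% surcharge = 10.5% → $22.06
Wall clock $54.90: general merchandise → 9.75% → $5.35
Shoe repair $17.69: labor services → 10% → $1.77
Stainless water bottle $35.33: general merchandise → 9.75% → $3.44
Total tax = $22.06 + $5.35 + $1.77 + $3.44 = $32.62

$32.62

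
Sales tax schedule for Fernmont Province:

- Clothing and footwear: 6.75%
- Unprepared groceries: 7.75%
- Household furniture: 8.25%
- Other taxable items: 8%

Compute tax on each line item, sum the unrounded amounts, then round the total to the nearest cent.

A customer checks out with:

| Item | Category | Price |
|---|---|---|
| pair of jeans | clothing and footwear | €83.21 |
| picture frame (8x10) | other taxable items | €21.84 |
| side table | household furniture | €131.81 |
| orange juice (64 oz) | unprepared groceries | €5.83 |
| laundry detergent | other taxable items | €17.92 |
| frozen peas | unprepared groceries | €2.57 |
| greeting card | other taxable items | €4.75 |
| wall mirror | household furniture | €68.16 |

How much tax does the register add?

€26.33

Pair of jeans €83.21: clothing and footwear → 6.75% → €5.616675
Picture frame (8x10) €21.84: other taxable items → 8% → €1.7472
Side table €131.81: household furniture → 8.25% → €10.874325
Orange juice (64 oz) €5.83: unprepared groceries → 7.75% → €0.451825
Laundry detergent €17.92: other taxable items → 8% → €1.4336
Frozen peas €2.57: unprepared groceries → 7.75% → €0.199175
Greeting card €4.75: other taxable items → 8% → €0.38
Wall mirror €68.16: household furniture → 8.25% → €5.6232
Unrounded tax sum = €26.326 → €26.33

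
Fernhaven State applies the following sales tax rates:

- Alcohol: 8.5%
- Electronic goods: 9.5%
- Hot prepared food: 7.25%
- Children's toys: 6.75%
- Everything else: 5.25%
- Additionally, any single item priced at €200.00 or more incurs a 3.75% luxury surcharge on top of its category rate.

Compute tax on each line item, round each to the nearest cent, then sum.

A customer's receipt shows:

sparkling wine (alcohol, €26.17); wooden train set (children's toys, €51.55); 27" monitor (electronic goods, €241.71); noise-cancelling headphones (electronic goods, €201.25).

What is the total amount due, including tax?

€585.08

Sparkling wine €26.17: alcohol → 8.5% → €2.22
Wooden train set €51.55: children's toys → 6.75% → €3.48
27" monitor €241.71: electronic goods → 9.5% + 3.75% surcharge = 13.25% → €32.03
Noise-cancelling headphones €201.25: electronic goods → 9.5% + 3.75% surcharge = 13.25% → €26.67
Subtotal = €520.68; tax = €64.40; total due = €585.08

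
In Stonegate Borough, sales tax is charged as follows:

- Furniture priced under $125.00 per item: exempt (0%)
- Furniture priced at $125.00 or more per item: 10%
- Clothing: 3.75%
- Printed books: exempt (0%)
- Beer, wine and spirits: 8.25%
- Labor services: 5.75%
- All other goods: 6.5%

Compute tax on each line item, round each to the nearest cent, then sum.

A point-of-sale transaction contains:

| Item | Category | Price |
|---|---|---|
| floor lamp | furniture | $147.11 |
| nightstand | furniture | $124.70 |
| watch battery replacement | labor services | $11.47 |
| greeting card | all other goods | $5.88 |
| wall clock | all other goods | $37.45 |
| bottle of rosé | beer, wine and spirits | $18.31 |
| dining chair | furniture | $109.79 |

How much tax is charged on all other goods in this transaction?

Greeting card $5.88: all other goods → 6.5% → $0.38
Wall clock $37.45: all other goods → 6.5% → $2.43
Tax on all other goods = $0.38 + $2.43 = $2.81

$2.81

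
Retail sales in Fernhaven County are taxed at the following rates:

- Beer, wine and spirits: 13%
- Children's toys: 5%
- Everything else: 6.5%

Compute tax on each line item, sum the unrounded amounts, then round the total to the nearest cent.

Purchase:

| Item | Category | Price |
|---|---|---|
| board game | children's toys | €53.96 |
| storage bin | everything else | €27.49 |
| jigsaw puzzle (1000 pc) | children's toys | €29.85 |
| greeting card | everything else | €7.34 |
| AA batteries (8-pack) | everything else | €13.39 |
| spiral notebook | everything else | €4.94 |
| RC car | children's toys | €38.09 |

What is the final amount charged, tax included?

€184.61

Board game €53.96: children's toys → 5% → €2.698
Storage bin €27.49: everything else → 6.5% → €1.78685
Jigsaw puzzle (1000 pc) €29.85: children's toys → 5% → €1.4925
Greeting card €7.34: everything else → 6.5% → €0.4771
AA batteries (8-pack) €13.39: everything else → 6.5% → €0.87035
Spiral notebook €4.94: everything else → 6.5% → €0.3211
RC car €38.09: children's toys → 5% → €1.9045
Subtotal = €175.06; unrounded tax = €9.5504 → €9.55; total due = €184.61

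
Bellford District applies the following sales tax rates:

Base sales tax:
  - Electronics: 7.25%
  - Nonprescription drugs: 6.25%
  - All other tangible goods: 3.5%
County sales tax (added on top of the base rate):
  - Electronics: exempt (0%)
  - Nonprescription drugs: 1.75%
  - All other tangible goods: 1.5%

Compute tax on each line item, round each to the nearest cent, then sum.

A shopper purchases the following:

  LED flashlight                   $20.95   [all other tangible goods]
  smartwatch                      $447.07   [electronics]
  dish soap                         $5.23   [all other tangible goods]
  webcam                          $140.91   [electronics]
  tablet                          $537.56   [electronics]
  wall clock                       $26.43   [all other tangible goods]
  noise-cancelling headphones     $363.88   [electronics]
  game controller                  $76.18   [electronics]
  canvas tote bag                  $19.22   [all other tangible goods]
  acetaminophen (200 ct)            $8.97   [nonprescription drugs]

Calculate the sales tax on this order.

$117.81

LED flashlight $20.95: all other tangible goods → 3.5% + 1.5% county = 5% → $1.05
Smartwatch $447.07: electronics → 7.25% + 0% county = 7.25% → $32.41
Dish soap $5.23: all other tangible goods → 3.5% + 1.5% county = 5% → $0.26
Webcam $140.91: electronics → 7.25% + 0% county = 7.25% → $10.22
Tablet $537.56: electronics → 7.25% + 0% county = 7.25% → $38.97
Wall clock $26.43: all other tangible goods → 3.5% + 1.5% county = 5% → $1.32
Noise-cancelling headphones $363.88: electronics → 7.25% + 0% county = 7.25% → $26.38
Game controller $76.18: electronics → 7.25% + 0% county = 7.25% → $5.52
Canvas tote bag $19.22: all other tangible goods → 3.5% + 1.5% county = 5% → $0.96
Acetaminophen (200 ct) $8.97: nonprescription drugs → 6.25% + 1.75% county = 8% → $0.72
Total tax = $1.05 + $32.41 + $0.26 + $10.22 + $38.97 + $1.32 + $26.38 + $5.52 + $0.96 + $0.72 = $117.81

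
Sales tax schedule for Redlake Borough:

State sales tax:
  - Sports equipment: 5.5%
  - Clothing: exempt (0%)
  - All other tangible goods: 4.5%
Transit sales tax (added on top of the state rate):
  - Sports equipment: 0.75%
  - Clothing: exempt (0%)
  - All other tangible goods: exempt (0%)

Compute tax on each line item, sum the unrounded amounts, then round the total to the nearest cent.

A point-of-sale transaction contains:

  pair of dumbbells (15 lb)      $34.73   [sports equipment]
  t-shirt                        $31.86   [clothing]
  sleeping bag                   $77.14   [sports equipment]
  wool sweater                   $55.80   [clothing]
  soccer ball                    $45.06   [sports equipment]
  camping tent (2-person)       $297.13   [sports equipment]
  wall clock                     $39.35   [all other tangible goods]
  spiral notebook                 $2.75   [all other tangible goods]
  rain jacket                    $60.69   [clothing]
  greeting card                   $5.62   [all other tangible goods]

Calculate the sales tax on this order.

$30.53

Pair of dumbbells (15 lb) $34.73: sports equipment → 5.5% + 0.75% transit = 6.25% → $2.170625
T-shirt $31.86: clothing → 0% + 0% transit = 0% → $0.00
Sleeping bag $77.14: sports equipment → 5.5% + 0.75% transit = 6.25% → $4.82125
Wool sweater $55.80: clothing → 0% + 0% transit = 0% → $0.00
Soccer ball $45.06: sports equipment → 5.5% + 0.75% transit = 6.25% → $2.81625
Camping tent (2-person) $297.13: sports equipment → 5.5% + 0.75% transit = 6.25% → $18.570625
Wall clock $39.35: all other tangible goods → 4.5% + 0% transit = 4.5% → $1.77075
Spiral notebook $2.75: all other tangible goods → 4.5% + 0% transit = 4.5% → $0.12375
Rain jacket $60.69: clothing → 0% + 0% transit = 0% → $0.00
Greeting card $5.62: all other tangible goods → 4.5% + 0% transit = 4.5% → $0.2529
Unrounded tax sum = $30.52615 → $30.53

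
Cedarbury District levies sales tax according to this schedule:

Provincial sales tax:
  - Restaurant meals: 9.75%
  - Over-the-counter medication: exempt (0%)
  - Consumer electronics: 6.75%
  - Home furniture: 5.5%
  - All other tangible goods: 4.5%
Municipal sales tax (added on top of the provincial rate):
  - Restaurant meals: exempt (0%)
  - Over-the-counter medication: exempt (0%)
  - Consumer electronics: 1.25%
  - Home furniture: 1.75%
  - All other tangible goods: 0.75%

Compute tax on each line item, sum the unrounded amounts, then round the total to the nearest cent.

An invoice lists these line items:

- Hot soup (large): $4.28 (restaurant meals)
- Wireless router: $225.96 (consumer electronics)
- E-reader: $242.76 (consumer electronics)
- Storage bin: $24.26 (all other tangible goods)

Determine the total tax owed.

Hot soup (large) $4.28: restaurant meals → 9.75% + 0% municipal = 9.75% → $0.4173
Wireless router $225.96: consumer electronics → 6.75% + 1.25% municipal = 8% → $18.0768
E-reader $242.76: consumer electronics → 6.75% + 1.25% municipal = 8% → $19.4208
Storage bin $24.26: all other tangible goods → 4.5% + 0.75% municipal = 5.25% → $1.27365
Unrounded tax sum = $39.18855 → $39.19

$39.19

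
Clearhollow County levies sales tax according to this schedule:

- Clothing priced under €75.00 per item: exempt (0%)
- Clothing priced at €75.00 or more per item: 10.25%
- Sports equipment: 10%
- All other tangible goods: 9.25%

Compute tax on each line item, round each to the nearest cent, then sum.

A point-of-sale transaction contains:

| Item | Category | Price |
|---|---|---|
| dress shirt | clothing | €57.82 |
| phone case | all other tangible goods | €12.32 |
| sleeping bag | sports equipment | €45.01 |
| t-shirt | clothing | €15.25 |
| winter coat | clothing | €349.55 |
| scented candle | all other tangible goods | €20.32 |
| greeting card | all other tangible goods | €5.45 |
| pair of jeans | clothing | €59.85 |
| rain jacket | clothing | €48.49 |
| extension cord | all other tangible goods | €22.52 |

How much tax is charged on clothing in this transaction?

Dress shirt €57.82: clothing, under €75.00 → 0% → €0.00
T-shirt €15.25: clothing, under €75.00 → 0% → €0.00
Winter coat €349.55: clothing, €75.00 or more → 10.25% → €35.83
Pair of jeans €59.85: clothing, under €75.00 → 0% → €0.00
Rain jacket €48.49: clothing, under €75.00 → 0% → €0.00
Tax on clothing = €0.00 + €0.00 + €35.83 + €0.00 + €0.00 = €35.83

€35.83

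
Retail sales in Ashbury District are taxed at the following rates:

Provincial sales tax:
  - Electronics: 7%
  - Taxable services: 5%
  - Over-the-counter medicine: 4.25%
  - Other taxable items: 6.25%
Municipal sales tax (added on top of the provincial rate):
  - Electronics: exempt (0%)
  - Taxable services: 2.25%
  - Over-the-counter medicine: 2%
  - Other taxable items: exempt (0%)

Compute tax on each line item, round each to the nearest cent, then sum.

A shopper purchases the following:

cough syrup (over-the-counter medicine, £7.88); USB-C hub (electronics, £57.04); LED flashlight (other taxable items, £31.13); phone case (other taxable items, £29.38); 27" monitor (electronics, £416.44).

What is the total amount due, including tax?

£579.29

Cough syrup £7.88: over-the-counter medicine → 4.25% + 2% municipal = 6.25% → £0.49
USB-C hub £57.04: electronics → 7% + 0% municipal = 7% → £3.99
LED flashlight £31.13: other taxable items → 6.25% + 0% municipal = 6.25% → £1.95
Phone case £29.38: other taxable items → 6.25% + 0% municipal = 6.25% → £1.84
27" monitor £416.44: electronics → 7% + 0% municipal = 7% → £29.15
Subtotal = £541.87; tax = £37.42; total due = £579.29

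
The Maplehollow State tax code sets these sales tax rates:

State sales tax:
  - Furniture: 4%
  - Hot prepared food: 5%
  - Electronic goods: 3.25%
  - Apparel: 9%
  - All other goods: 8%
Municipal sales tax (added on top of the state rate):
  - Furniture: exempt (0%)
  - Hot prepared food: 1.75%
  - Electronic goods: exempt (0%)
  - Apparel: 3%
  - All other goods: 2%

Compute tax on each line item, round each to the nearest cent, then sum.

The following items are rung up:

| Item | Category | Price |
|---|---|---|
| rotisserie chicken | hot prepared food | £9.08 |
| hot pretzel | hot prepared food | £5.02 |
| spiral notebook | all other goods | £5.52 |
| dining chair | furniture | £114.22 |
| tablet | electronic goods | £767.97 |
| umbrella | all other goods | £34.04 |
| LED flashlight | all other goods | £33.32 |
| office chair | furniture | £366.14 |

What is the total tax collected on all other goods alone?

£7.28

Spiral notebook £5.52: all other goods → 8% + 2% municipal = 10% → £0.55
Umbrella £34.04: all other goods → 8% + 2% municipal = 10% → £3.40
LED flashlight £33.32: all other goods → 8% + 2% municipal = 10% → £3.33
Tax on all other goods = £0.55 + £3.40 + £3.33 = £7.28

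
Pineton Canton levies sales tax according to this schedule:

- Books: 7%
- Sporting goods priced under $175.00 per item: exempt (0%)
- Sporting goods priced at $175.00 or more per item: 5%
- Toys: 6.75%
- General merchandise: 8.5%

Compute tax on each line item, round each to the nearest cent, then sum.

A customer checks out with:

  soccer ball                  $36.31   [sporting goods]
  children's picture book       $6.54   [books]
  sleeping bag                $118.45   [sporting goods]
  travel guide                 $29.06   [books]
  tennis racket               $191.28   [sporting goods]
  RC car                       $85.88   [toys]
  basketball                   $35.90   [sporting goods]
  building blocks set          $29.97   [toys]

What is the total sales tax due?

$19.87

Soccer ball $36.31: sporting goods, under $175.00 → 0% → $0.00
Children's picture book $6.54: books → 7% → $0.46
Sleeping bag $118.45: sporting goods, under $175.00 → 0% → $0.00
Travel guide $29.06: books → 7% → $2.03
Tennis racket $191.28: sporting goods, $175.00 or more → 5% → $9.56
RC car $85.88: toys → 6.75% → $5.80
Basketball $35.90: sporting goods, under $175.00 → 0% → $0.00
Building blocks set $29.97: toys → 6.75% → $2.02
Total tax = $0.46 + $2.03 + $9.56 + $5.80 + $2.02 = $19.87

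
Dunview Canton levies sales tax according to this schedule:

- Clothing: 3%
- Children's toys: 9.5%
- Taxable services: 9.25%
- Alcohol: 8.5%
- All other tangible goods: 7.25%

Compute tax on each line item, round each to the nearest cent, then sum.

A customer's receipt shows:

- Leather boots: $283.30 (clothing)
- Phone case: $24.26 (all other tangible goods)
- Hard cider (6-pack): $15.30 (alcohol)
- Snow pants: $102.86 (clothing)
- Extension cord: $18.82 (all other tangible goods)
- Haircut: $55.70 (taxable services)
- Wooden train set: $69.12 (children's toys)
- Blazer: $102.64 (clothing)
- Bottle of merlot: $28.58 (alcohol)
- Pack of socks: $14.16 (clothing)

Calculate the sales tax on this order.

$33.66

Leather boots $283.30: clothing → 3% → $8.50
Phone case $24.26: all other tangible goods → 7.25% → $1.76
Hard cider (6-pack) $15.30: alcohol → 8.5% → $1.30
Snow pants $102.86: clothing → 3% → $3.09
Extension cord $18.82: all other tangible goods → 7.25% → $1.36
Haircut $55.70: taxable services → 9.25% → $5.15
Wooden train set $69.12: children's toys → 9.5% → $6.57
Blazer $102.64: clothing → 3% → $3.08
Bottle of merlot $28.58: alcohol → 8.5% → $2.43
Pack of socks $14.16: clothing → 3% → $0.42
Total tax = $8.50 + $1.76 + $1.30 + $3.09 + $1.36 + $5.15 + $6.57 + $3.08 + $2.43 + $0.42 = $33.66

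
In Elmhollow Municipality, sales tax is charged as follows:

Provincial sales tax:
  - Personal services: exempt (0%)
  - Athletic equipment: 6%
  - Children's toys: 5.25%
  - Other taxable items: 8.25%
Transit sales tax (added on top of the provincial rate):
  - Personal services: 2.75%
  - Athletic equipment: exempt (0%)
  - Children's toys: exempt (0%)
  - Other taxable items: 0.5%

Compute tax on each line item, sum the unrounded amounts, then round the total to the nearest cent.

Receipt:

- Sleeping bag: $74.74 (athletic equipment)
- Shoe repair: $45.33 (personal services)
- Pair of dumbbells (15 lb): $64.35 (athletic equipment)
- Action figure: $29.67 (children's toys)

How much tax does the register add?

$11.15

Sleeping bag $74.74: athletic equipment → 6% + 0% transit = 6% → $4.4844
Shoe repair $45.33: personal services → 0% + 2.75% transit = 2.75% → $1.246575
Pair of dumbbells (15 lb) $64.35: athletic equipment → 6% + 0% transit = 6% → $3.861
Action figure $29.67: children's toys → 5.25% + 0% transit = 5.25% → $1.557675
Unrounded tax sum = $11.14965 → $11.15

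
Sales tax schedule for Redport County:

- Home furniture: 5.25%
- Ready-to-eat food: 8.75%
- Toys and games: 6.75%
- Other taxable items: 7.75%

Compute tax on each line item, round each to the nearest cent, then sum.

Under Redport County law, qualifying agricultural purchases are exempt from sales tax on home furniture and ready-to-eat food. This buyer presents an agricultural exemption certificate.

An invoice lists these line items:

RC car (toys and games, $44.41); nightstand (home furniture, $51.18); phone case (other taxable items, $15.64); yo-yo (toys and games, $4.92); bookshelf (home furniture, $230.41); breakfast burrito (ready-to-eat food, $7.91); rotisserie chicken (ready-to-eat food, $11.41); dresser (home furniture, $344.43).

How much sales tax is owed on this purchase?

$4.54

RC car $44.41: toys and games → 6.75% → $3.00
Nightstand $51.18: home furniture, buyer-exempt → 0% → $0.00
Phone case $15.64: other taxable items → 7.75% → $1.21
Yo-yo $4.92: toys and games → 6.75% → $0.33
Bookshelf $230.41: home furniture, buyer-exempt → 0% → $0.00
Breakfast burrito $7.91: ready-to-eat food, buyer-exempt → 0% → $0.00
Rotisserie chicken $11.41: ready-to-eat food, buyer-exempt → 0% → $0.00
Dresser $344.43: home furniture, buyer-exempt → 0% → $0.00
Total tax = $3.00 + $1.21 + $0.33 = $4.54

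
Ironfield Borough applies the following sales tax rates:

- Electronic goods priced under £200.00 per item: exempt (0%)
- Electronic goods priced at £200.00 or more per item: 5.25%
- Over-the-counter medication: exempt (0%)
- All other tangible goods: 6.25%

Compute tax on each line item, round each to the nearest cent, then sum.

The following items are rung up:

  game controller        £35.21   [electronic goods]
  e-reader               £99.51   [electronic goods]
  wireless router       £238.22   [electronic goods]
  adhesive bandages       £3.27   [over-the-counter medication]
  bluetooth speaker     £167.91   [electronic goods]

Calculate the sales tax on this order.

Game controller £35.21: electronic goods, under £200.00 → 0% → £0.00
E-reader £99.51: electronic goods, under £200.00 → 0% → £0.00
Wireless router £238.22: electronic goods, £200.00 or more → 5.25% → £12.51
Adhesive bandages £3.27: over-the-counter medication → 0% → £0.00
Bluetooth speaker £167.91: electronic goods, under £200.00 → 0% → £0.00
Total tax = £12.51

£12.51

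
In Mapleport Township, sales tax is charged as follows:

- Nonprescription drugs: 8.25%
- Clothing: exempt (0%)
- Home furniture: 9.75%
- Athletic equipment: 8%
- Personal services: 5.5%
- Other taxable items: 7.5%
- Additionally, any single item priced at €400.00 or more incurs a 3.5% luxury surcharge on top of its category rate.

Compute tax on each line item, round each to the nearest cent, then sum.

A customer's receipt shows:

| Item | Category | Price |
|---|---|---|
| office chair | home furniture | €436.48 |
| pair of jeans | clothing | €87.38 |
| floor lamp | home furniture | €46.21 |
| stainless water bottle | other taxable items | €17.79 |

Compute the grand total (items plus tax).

€651.53

Office chair €436.48: home furniture → 9.75% + 3.5% surcharge = 13.25% → €57.83
Pair of jeans €87.38: clothing → 0% → €0.00
Floor lamp €46.21: home furniture → 9.75% → €4.51
Stainless water bottle €17.79: other taxable items → 7.5% → €1.33
Subtotal = €587.86; tax = €63.67; total due = €651.53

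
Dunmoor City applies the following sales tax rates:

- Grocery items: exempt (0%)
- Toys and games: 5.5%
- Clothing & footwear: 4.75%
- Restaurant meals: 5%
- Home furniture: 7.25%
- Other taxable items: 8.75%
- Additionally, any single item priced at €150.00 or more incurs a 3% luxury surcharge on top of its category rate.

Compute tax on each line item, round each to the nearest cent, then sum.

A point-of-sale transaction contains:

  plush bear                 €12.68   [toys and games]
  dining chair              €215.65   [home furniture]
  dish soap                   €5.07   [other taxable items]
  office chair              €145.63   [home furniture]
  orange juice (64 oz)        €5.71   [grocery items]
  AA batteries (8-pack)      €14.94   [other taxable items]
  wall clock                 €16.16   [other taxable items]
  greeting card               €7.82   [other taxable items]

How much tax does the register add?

€37.20

Plush bear €12.68: toys and games → 5.5% → €0.70
Dining chair €215.65: home furniture → 7.25% + 3% surcharge = 10.25% → €22.10
Dish soap €5.07: other taxable items → 8.75% → €0.44
Office chair €145.63: home furniture → 7.25% → €10.56
Orange juice (64 oz) €5.71: grocery items → 0% → €0.00
AA batteries (8-pack) €14.94: other taxable items → 8.75% → €1.31
Wall clock €16.16: other taxable items → 8.75% → €1.41
Greeting card €7.82: other taxable items → 8.75% → €0.68
Total tax = €0.70 + €22.10 + €0.44 + €10.56 + €1.31 + €1.41 + €0.68 = €37.20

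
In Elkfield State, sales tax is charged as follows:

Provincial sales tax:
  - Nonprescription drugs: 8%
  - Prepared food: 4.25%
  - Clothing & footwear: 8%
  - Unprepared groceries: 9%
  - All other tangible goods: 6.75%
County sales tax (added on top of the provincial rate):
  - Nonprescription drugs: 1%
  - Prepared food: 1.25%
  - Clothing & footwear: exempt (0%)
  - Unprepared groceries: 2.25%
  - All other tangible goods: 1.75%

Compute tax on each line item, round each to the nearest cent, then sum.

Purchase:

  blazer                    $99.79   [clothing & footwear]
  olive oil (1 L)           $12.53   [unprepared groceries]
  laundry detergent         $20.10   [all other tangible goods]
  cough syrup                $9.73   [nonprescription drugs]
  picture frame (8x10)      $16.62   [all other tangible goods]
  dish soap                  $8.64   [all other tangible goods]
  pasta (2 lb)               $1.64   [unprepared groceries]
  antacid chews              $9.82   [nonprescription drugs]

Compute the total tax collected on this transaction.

Blazer $99.79: clothing & footwear → 8% + 0% county = 8% → $7.98
Olive oil (1 L) $12.53: unprepared groceries → 9% + 2.25% county = 11.25% → $1.41
Laundry detergent $20.10: all other tangible goods → 6.75% + 1.75% county = 8.5% → $1.71
Cough syrup $9.73: nonprescription drugs → 8% + 1% county = 9% → $0.88
Picture frame (8x10) $16.62: all other tangible goods → 6.75% + 1.75% county = 8.5% → $1.41
Dish soap $8.64: all other tangible goods → 6.75% + 1.75% county = 8.5% → $0.73
Pasta (2 lb) $1.64: unprepared groceries → 9% + 2.25% county = 11.25% → $0.18
Antacid chews $9.82: nonprescription drugs → 8% + 1% county = 9% → $0.88
Total tax = $7.98 + $1.41 + $1.71 + $0.88 + $1.41 + $0.73 + $0.18 + $0.88 = $15.18

$15.18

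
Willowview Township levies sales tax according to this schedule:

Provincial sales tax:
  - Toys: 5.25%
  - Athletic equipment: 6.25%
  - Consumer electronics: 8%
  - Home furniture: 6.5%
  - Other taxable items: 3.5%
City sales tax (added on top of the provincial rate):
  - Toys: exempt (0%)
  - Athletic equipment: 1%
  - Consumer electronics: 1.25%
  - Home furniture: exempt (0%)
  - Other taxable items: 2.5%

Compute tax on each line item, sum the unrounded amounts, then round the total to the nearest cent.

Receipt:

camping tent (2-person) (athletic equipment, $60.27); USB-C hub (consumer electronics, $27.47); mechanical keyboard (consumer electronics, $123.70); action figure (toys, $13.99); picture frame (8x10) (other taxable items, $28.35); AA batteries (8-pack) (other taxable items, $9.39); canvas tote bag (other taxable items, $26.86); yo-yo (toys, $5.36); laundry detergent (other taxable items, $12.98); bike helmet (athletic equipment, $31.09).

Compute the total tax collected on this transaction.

Camping tent (2-person) $60.27: athletic equipment → 6.25% + 1% city = 7.25% → $4.369575
USB-C hub $27.47: consumer electronics → 8% + 1.25% city = 9.25% → $2.540975
Mechanical keyboard $123.70: consumer electronics → 8% + 1.25% city = 9.25% → $11.44225
Action figure $13.99: toys → 5.25% + 0% city = 5.25% → $0.734475
Picture frame (8x10) $28.35: other taxable items → 3.5% + 2.5% city = 6% → $1.701
AA batteries (8-pack) $9.39: other taxable items → 3.5% + 2.5% city = 6% → $0.5634
Canvas tote bag $26.86: other taxable items → 3.5% + 2.5% city = 6% → $1.6116
Yo-yo $5.36: toys → 5.25% + 0% city = 5.25% → $0.2814
Laundry detergent $12.98: other taxable items → 3.5% + 2.5% city = 6% → $0.7788
Bike helmet $31.09: athletic equipment → 6.25% + 1% city = 7.25% → $2.254025
Unrounded tax sum = $26.2775 → $26.28

$26.28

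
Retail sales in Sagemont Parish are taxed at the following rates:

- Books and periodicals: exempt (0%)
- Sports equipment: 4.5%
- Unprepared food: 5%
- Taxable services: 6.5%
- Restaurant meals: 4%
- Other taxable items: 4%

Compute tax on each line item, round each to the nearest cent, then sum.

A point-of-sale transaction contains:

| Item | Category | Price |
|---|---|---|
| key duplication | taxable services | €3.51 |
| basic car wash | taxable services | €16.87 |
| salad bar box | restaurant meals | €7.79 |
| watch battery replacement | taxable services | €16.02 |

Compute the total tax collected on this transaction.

€2.68

Key duplication €3.51: taxable services → 6.5% → €0.23
Basic car wash €16.87: taxable services → 6.5% → €1.10
Salad bar box €7.79: restaurant meals → 4% → €0.31
Watch battery replacement €16.02: taxable services → 6.5% → €1.04
Total tax = €0.23 + €1.10 + €0.31 + €1.04 = €2.68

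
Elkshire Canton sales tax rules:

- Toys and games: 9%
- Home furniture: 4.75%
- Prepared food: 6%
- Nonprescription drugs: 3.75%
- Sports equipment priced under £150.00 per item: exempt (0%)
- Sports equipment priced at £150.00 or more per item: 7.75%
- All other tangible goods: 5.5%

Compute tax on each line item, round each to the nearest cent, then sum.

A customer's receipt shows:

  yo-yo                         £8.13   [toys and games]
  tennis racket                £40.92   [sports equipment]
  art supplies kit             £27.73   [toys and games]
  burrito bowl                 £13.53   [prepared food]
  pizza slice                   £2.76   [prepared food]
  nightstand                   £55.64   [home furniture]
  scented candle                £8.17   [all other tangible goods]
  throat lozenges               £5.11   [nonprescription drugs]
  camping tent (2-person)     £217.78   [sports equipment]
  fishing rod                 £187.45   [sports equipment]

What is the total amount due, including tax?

£606.12

Yo-yo £8.13: toys and games → 9% → £0.73
Tennis racket £40.92: sports equipment, under £150.00 → 0% → £0.00
Art supplies kit £27.73: toys and games → 9% → £2.50
Burrito bowl £13.53: prepared food → 6% → £0.81
Pizza slice £2.76: prepared food → 6% → £0.17
Nightstand £55.64: home furniture → 4.75% → £2.64
Scented candle £8.17: all other tangible goods → 5.5% → £0.45
Throat lozenges £5.11: nonprescription drugs → 3.75% → £0.19
Camping tent (2-person) £217.78: sports equipment, £150.00 or more → 7.75% → £16.88
Fishing rod £187.45: sports equipment, £150.00 or more → 7.75% → £14.53
Subtotal = £567.22; tax = £38.90; total due = £606.12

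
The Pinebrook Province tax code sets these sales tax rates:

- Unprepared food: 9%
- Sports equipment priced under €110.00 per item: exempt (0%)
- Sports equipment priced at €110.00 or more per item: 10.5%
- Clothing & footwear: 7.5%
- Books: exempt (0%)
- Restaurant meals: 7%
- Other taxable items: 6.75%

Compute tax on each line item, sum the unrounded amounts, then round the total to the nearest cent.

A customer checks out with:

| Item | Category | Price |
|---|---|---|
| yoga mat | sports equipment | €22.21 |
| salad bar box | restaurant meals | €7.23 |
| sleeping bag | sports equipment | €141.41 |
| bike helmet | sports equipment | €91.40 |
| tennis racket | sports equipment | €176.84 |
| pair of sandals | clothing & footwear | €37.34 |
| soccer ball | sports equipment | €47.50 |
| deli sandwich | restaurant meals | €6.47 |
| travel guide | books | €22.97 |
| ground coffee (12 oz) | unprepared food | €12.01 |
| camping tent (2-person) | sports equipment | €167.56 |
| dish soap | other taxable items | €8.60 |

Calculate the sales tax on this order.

€56.43

Yoga mat €22.21: sports equipment, under €110.00 → 0% → €0.00
Salad bar box €7.23: restaurant meals → 7% → €0.5061
Sleeping bag €141.41: sports equipment, €110.00 or more → 10.5% → €14.84805
Bike helmet €91.40: sports equipment, under €110.00 → 0% → €0.00
Tennis racket €176.84: sports equipment, €110.00 or more → 10.5% → €18.5682
Pair of sandals €37.34: clothing & footwear → 7.5% → €2.8005
Soccer ball €47.50: sports equipment, under €110.00 → 0% → €0.00
Deli sandwich €6.47: restaurant meals → 7% → €0.4529
Travel guide €22.97: books → 0% → €0.00
Ground coffee (12 oz) €12.01: unprepared food → 9% → €1.0809
Camping tent (2-person) €167.56: sports equipment, €110.00 or more → 10.5% → €17.5938
Dish soap €8.60: other taxable items → 6.75% → €0.5805
Unrounded tax sum = €56.43095 → €56.43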